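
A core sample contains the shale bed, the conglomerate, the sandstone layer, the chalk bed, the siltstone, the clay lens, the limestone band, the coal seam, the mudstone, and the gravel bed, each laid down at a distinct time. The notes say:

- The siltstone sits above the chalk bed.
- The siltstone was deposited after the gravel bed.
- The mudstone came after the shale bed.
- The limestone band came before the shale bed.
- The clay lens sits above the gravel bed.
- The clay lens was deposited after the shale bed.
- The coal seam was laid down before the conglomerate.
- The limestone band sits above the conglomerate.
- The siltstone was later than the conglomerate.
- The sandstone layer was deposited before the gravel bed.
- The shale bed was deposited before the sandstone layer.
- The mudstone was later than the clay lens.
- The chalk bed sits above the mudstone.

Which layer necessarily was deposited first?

the coal seam

The coal seam has a chain of constraints placing it before every other layer, so the coal seam must be first.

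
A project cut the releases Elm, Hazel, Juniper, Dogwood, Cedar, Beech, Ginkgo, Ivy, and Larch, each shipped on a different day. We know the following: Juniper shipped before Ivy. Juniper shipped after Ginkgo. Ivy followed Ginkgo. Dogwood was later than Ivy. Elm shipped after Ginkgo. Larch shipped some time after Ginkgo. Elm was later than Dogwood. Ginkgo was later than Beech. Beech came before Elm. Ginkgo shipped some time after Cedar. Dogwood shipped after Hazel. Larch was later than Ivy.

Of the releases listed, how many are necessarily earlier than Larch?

Directly stated before Larch: Ginkgo and Ivy.
Beech reaches Larch via Beech → Ginkgo → Larch.
Cedar reaches Larch via Cedar → Ginkgo → Larch.
Juniper reaches Larch via Juniper → Ivy → Larch.
No chain forces Dogwood (or any of the others) ahead of Larch.
That's Beech, Cedar, Ginkgo, Ivy, and Juniper — 5 in all.

5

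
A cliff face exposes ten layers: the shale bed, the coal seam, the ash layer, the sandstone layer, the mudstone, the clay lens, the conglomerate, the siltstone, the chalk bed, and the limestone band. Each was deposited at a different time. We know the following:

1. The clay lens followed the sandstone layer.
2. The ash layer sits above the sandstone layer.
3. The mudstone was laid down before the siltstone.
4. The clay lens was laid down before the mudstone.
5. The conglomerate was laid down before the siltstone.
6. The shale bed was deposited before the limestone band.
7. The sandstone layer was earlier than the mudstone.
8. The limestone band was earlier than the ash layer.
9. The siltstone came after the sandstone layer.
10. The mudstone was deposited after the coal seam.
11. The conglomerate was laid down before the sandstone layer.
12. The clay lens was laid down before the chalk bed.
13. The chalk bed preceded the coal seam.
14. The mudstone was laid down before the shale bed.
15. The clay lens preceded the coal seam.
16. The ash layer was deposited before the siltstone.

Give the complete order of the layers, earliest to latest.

the conglomerate, the sandstone layer, the clay lens, the chalk bed, the coal seam, the mudstone, the shale bed, the limestone band, the ash layer, the siltstone

The constraints fix every adjacent pair, so only one ordering works:
the conglomerate → the sandstone layer → the clay lens → the chalk bed → the coal seam → the mudstone → the shale bed → the limestone band → the ash layer → the siltstone.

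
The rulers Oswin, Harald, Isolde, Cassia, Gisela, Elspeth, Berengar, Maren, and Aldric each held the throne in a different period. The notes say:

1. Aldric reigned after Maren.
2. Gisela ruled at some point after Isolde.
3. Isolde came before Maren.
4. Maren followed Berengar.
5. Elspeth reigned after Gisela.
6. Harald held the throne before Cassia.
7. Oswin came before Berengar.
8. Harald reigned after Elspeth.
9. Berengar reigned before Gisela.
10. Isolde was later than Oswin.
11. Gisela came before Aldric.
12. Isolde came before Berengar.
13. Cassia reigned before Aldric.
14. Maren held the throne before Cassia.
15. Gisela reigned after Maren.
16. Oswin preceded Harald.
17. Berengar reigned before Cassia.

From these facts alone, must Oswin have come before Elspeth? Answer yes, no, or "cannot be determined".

Chain the constraints: Oswin → Isolde → Gisela → Elspeth. Each link is directly stated, so Oswin comes before Elspeth.

yes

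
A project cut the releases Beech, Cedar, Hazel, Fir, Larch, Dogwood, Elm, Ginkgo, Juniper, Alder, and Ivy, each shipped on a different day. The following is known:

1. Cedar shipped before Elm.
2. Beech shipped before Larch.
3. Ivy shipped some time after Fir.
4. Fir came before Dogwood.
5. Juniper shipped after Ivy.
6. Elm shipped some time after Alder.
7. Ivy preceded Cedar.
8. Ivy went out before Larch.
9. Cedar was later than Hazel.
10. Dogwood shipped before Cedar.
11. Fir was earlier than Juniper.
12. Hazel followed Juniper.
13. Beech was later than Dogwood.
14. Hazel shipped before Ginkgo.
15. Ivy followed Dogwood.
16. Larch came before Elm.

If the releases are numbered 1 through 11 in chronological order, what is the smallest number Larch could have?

5

Beech, Dogwood, Fir, and Ivy must all come before Larch — 4 forced predecessors.
Nothing else is forced ahead of Larch, so its earliest slot is position 4 + 1 = 5.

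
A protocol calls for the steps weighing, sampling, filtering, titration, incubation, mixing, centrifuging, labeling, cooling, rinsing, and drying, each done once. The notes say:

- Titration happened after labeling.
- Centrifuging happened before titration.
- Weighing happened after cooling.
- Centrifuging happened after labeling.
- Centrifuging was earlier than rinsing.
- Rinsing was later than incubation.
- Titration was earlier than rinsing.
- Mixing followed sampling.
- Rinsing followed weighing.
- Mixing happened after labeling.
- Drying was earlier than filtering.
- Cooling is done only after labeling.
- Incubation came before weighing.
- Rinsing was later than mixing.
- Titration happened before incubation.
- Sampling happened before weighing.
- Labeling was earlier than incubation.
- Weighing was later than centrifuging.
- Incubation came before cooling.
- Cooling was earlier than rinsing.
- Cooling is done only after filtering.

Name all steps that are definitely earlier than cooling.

centrifuging, drying, filtering, incubation, labeling, titration

Directly stated before cooling: filtering, incubation, and labeling.
Centrifuging reaches cooling via centrifuging → titration → incubation → cooling.
Drying reaches cooling via drying → filtering → cooling.
Titration reaches cooling via titration → incubation → cooling.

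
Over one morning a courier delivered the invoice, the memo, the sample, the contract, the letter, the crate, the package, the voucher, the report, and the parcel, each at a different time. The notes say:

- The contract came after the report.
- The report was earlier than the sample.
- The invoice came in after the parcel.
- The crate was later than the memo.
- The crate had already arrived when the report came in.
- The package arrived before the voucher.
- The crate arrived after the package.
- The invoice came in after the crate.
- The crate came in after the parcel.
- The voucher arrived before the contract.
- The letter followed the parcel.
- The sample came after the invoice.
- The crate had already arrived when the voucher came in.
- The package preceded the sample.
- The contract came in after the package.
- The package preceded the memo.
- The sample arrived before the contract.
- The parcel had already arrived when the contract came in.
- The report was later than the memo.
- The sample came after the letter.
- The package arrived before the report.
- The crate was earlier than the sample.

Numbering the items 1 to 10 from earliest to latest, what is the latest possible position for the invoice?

The invoice must come before the contract and the sample — 2 items forced after it.
Everything else can be placed before the invoice in some valid order, so the invoice can sit as late as position 10 − 2 = 8.

8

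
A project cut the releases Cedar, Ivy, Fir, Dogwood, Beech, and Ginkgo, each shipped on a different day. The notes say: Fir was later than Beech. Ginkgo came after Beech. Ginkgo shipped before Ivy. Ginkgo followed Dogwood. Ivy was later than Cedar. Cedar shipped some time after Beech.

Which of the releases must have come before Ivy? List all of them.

Directly stated before Ivy: Cedar and Ginkgo.
Beech reaches Ivy via Beech → Cedar → Ivy.
Dogwood reaches Ivy via Dogwood → Ginkgo → Ivy.
No chain forces Fir ahead of Ivy.

Beech, Cedar, Dogwood, Ginkgo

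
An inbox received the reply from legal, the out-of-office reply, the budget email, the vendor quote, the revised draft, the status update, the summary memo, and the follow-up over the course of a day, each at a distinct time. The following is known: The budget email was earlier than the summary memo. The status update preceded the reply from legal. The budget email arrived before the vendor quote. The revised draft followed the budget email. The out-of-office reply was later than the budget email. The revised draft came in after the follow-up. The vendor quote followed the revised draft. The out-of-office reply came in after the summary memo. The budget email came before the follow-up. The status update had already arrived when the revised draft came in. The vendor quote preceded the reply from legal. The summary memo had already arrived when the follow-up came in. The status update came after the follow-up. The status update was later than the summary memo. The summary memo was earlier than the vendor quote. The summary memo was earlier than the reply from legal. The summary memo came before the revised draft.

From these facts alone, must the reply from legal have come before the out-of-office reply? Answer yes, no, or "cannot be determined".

cannot be determined

No chain of stated constraints runs from the reply from legal to the out-of-office reply, and none runs from the out-of-office reply to the reply from legal either.
So the relative order of the reply from legal and the out-of-office reply is not fixed by the given facts.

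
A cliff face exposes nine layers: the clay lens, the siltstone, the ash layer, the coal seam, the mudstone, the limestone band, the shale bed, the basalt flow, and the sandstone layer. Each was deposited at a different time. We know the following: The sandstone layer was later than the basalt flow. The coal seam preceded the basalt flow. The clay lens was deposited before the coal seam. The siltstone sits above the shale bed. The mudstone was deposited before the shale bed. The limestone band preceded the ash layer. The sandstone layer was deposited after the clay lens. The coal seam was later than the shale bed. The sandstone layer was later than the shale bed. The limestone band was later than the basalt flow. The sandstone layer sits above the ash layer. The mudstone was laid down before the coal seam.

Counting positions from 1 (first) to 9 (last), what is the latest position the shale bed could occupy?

3

The shale bed must come before the ash layer, the basalt flow, the coal seam, the limestone band, the sandstone layer, and the siltstone — 6 layers forced after it.
Everything else can be placed before the shale bed in some valid order, so the shale bed can sit as late as position 9 − 6 = 3.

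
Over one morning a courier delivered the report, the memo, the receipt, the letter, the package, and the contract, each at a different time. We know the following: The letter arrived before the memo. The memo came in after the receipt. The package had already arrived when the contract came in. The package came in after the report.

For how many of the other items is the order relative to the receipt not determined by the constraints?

4

Forced after the receipt: the memo.
That leaves the contract, the letter, the package, and the report with no forced order relative to the receipt — 4.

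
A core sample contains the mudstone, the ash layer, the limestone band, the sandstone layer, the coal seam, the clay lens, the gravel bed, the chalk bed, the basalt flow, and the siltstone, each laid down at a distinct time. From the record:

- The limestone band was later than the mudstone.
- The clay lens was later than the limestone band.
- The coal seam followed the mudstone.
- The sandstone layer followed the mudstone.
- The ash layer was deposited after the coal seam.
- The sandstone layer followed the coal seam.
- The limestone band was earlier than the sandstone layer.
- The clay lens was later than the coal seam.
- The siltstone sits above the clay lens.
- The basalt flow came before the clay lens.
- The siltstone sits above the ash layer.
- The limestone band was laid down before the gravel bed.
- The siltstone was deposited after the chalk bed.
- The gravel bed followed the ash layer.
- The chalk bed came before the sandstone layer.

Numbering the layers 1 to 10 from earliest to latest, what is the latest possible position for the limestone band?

6

The limestone band must come before the clay lens, the gravel bed, the sandstone layer, and the siltstone — 4 layers forced after it.
Everything else can be placed before the limestone band in some valid order, so the limestone band can sit as late as position 10 − 4 = 6.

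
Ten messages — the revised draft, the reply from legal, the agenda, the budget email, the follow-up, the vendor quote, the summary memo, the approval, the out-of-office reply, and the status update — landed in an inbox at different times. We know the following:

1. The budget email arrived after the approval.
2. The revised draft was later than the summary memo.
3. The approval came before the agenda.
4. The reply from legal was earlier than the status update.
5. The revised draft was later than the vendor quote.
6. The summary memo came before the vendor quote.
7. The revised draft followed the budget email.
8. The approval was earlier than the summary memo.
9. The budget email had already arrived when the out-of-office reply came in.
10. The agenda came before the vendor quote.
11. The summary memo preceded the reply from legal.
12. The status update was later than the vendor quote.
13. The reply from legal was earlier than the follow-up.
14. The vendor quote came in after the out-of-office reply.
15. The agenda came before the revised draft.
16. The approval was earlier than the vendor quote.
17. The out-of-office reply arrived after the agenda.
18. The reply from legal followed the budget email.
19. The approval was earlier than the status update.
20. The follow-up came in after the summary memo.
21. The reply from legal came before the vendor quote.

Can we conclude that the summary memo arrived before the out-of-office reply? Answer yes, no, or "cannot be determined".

No chain of stated constraints runs from the summary memo to the out-of-office reply, and none runs from the out-of-office reply to the summary memo either.
So the relative order of the summary memo and the out-of-office reply is not fixed by the given facts.

cannot be determined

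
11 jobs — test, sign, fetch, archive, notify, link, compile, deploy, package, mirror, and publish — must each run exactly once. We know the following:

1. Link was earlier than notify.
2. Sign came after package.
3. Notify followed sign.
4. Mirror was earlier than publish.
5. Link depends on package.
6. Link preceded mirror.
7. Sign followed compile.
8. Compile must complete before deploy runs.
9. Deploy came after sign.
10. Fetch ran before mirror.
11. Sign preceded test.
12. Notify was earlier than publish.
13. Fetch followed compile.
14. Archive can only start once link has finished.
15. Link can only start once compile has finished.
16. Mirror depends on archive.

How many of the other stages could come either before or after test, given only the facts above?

7

Forced before test: compile, package, and sign.
That leaves archive, deploy, fetch, link, mirror, notify, and publish with no forced order relative to test — 7.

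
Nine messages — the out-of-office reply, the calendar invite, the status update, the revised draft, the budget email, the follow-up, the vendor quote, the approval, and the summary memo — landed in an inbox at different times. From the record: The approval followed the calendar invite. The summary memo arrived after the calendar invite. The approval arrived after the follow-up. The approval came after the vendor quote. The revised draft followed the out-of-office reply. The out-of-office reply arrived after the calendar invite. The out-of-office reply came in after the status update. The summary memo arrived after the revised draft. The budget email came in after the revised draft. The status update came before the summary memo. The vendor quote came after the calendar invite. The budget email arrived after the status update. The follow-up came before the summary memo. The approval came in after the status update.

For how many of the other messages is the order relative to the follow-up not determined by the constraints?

Forced after the follow-up: the approval and the summary memo.
That leaves the budget email, the calendar invite, the out-of-office reply, the revised draft, the status update, and the vendor quote with no forced order relative to the follow-up — 6.

6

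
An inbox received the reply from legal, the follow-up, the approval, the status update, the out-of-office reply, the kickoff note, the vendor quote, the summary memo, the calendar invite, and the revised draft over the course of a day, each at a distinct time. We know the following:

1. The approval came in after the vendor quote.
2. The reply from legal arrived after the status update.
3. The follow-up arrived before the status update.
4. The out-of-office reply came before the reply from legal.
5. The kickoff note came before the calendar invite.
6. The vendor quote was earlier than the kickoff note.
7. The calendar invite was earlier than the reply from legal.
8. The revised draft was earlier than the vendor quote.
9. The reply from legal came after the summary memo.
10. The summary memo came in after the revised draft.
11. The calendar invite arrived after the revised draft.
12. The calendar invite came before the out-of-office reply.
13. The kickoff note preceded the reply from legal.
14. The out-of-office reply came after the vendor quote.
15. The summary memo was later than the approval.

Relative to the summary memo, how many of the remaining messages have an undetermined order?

5

Forced before the summary memo: the approval, the revised draft, and the vendor quote; forced after the summary memo: the reply from legal.
That leaves the calendar invite, the follow-up, the kickoff note, the out-of-office reply, and the status update with no forced order relative to the summary memo — 5.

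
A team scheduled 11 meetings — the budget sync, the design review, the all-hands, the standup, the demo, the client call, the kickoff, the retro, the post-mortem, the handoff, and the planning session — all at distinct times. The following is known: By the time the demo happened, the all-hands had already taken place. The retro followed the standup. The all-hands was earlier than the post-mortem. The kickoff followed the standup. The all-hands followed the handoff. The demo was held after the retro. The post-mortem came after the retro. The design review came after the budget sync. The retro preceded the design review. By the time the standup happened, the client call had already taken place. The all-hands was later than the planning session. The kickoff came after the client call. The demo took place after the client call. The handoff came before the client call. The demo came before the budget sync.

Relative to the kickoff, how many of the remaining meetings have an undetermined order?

Forced before the kickoff: the client call, the handoff, and the standup.
That leaves the all-hands, the budget sync, the demo, the design review, the planning session, the post-mortem, and the retro with no forced order relative to the kickoff — 7.

7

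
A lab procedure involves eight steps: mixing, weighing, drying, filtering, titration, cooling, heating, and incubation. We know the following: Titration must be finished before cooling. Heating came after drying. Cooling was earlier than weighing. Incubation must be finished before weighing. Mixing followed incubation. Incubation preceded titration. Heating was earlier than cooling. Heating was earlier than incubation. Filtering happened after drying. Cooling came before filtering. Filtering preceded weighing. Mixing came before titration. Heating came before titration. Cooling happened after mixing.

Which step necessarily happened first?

Drying has a chain of constraints placing it before every other step, so drying must be first.

drying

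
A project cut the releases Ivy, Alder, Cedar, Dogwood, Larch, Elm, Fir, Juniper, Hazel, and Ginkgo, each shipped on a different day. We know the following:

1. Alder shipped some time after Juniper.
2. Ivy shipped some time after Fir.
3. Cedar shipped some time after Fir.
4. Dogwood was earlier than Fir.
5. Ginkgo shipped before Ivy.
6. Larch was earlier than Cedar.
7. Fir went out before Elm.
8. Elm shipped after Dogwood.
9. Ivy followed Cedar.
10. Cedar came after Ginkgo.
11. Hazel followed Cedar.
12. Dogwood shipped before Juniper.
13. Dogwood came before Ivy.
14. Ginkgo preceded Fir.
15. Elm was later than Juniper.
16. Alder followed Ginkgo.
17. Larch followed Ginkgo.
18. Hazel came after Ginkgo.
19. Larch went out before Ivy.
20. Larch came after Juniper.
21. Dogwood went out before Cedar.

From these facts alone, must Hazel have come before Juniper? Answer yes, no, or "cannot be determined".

Tracing the constraints gives Juniper → Larch → Cedar → Hazel, so Juniper must come before Hazel.
That means Hazel cannot be before Juniper.

no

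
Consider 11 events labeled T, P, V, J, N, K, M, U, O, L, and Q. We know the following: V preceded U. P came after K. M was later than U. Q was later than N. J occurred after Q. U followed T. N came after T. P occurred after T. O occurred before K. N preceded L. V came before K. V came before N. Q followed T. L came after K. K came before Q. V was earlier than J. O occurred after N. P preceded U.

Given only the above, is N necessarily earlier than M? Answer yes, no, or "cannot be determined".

yes

Chain the constraints: N → O → K → P → U → M. Each link is directly stated, so N comes before M.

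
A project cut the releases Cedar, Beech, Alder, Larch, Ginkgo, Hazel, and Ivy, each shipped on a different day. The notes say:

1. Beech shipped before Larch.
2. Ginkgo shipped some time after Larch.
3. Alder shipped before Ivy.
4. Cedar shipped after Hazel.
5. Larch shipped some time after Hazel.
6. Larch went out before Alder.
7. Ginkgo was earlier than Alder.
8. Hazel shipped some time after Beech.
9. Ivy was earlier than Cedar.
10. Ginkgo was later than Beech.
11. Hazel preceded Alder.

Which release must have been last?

Every other release has a chain of constraints placing it before Cedar, so Cedar is last.

Cedar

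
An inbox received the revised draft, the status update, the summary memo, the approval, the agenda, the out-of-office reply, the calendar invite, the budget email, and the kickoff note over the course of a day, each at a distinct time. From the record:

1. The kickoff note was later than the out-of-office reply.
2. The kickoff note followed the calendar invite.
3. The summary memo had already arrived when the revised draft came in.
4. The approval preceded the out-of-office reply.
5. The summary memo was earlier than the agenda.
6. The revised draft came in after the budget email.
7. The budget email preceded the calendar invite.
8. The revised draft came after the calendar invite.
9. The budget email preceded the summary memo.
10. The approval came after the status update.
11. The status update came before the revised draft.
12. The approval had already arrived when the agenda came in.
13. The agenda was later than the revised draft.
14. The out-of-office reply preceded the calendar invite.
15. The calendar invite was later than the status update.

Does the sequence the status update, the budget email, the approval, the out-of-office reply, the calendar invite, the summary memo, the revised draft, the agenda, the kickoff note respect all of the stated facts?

yes

Check each stated constraint against the proposed order — e.g. the out-of-office reply is ahead of the kickoff note; the status update is ahead of the revised draft. Every pair is in the required order; nothing is violated.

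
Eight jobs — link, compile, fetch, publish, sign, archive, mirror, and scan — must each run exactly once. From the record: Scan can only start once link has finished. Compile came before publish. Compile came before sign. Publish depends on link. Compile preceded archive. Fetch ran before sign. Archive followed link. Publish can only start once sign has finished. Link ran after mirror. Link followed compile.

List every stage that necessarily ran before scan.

Directly stated before scan: link.
Compile reaches scan via compile → link → scan.
Mirror reaches scan via mirror → link → scan.

compile, link, mirror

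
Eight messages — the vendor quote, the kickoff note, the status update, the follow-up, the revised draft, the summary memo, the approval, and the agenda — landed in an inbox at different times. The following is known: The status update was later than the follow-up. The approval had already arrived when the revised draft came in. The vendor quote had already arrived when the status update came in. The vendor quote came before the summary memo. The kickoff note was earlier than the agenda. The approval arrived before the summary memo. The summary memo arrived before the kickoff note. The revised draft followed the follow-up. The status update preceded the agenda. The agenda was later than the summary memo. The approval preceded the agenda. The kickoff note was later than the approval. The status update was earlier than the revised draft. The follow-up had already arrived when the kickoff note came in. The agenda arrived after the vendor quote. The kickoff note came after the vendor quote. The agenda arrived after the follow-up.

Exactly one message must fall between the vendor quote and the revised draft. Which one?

the status update

Tracing the constraints gives the vendor quote → the status update → the revised draft, so the status update sits after the vendor quote and before the revised draft.
No other message is forced both after the vendor quote and before the revised draft.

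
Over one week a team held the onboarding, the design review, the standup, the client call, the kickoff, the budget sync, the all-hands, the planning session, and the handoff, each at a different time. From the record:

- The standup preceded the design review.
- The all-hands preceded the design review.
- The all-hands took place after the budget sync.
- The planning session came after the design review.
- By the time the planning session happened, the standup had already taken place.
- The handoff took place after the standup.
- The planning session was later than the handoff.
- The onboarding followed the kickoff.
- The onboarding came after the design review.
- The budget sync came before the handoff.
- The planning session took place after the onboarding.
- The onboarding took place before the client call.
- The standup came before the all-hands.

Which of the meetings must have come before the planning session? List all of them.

the all-hands, the budget sync, the design review, the handoff, the kickoff, the onboarding, the standup

Directly stated before the planning session: the design review, the handoff, the onboarding, and the standup.
The all-hands reaches the planning session via the all-hands → the design review → the planning session.
The budget sync reaches the planning session via the budget sync → the handoff → the planning session.
The kickoff reaches the planning session via the kickoff → the onboarding → the planning session.
No chain forces the client call ahead of the planning session.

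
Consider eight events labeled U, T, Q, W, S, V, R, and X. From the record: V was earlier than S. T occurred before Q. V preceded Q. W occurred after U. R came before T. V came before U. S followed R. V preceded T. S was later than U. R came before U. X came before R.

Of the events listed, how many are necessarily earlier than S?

4

Directly stated before S: R, U, and V.
X reaches S via X → R → S.
No chain forces T (or any of the others) ahead of S.
That's R, U, V, and X — 4 in all.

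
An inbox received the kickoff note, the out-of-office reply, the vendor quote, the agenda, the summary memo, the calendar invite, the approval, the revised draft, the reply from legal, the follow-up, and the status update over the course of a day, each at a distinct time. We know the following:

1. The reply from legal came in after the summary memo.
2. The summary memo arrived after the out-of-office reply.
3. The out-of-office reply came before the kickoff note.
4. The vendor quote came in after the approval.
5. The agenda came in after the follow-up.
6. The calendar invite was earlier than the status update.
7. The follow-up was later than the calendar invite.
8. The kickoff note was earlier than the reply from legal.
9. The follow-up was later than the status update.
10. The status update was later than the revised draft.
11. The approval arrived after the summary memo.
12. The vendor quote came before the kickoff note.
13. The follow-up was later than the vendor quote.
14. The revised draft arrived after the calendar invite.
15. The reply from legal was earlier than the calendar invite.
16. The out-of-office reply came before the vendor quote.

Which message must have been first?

the out-of-office reply

The out-of-office reply has a chain of constraints placing it before every other message, so the out-of-office reply must be first.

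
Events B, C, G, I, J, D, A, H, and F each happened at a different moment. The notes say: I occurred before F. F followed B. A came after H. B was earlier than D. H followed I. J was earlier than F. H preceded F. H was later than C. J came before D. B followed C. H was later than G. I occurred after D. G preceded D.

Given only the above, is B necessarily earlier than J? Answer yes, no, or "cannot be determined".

No chain of stated constraints runs from B to J, and none runs from J to B either.
So the relative order of B and J is not fixed by the given facts.

cannot be determined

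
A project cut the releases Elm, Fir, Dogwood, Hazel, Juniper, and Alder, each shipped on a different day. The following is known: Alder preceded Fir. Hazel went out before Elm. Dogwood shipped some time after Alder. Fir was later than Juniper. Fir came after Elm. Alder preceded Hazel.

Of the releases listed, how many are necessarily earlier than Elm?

Directly stated before Elm: Hazel.
Alder reaches Elm via Alder → Hazel → Elm.
No chain forces Juniper (or any of the others) ahead of Elm.
That's Alder and Hazel — 2 in all.

2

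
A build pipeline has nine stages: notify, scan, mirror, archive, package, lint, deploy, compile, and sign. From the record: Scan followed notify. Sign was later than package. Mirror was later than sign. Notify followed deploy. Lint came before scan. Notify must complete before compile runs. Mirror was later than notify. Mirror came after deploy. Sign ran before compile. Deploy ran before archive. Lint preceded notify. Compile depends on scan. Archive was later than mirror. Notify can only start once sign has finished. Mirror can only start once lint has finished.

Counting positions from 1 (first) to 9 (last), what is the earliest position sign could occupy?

Package must come before sign — 1 forced predecessor.
Nothing else is forced ahead of sign, so its earliest slot is position 1 + 1 = 2.

2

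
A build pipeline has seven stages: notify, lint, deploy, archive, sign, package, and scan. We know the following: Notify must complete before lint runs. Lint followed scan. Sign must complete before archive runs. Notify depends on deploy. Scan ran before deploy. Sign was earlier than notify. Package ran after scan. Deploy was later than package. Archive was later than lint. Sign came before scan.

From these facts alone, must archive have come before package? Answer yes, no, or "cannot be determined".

Tracing the constraints gives package → deploy → notify → lint → archive, so package must come before archive.
That means archive cannot be before package.

no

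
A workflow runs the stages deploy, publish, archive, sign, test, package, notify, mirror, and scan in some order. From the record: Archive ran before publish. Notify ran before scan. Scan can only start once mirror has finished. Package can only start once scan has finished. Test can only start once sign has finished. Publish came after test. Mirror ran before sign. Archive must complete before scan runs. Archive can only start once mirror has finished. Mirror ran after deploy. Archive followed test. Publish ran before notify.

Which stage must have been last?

Every other stage has a chain of constraints placing it before package, so package is last.

package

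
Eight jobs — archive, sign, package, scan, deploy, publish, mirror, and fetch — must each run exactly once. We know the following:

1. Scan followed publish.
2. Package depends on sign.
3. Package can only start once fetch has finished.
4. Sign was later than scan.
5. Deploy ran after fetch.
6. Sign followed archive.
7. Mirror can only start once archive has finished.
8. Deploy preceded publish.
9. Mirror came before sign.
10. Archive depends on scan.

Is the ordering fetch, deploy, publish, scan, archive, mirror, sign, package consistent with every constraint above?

yes

Check each stated constraint against the proposed order — e.g. scan is ahead of sign; fetch is ahead of package. Every pair is in the required order; nothing is violated.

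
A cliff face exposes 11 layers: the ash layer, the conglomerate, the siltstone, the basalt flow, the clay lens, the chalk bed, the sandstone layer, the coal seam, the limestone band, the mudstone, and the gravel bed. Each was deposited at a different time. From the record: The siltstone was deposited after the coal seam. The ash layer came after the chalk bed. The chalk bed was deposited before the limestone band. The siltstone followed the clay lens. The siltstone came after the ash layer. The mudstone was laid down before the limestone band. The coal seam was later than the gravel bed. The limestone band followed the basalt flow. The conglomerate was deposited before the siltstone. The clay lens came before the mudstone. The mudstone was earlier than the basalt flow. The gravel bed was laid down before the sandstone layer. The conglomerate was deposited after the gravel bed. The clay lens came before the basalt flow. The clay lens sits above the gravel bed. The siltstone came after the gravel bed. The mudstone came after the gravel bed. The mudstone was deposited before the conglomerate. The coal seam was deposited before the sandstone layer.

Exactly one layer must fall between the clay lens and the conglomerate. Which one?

Tracing the constraints gives the clay lens → the mudstone → the conglomerate, so the mudstone sits after the clay lens and before the conglomerate.
No other layer is forced both after the clay lens and before the conglomerate.

the mudstone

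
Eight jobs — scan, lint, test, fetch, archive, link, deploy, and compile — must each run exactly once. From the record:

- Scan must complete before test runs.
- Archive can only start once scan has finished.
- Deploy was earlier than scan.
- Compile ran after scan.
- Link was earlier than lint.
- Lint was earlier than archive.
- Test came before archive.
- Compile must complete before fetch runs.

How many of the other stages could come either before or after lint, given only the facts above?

5

Forced before lint: link; forced after lint: archive.
That leaves compile, deploy, fetch, scan, and test with no forced order relative to lint — 5.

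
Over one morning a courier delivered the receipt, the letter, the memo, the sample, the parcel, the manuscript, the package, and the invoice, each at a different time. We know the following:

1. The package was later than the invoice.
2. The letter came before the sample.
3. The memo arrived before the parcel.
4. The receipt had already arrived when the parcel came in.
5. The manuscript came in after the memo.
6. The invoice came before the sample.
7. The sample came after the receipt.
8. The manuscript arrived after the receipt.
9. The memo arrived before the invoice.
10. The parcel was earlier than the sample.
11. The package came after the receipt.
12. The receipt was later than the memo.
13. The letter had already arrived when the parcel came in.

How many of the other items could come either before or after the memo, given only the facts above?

Forced after the memo: the invoice, the manuscript, the package, the parcel, the receipt, and the sample.
That leaves the letter with no forced order relative to the memo — 1.

1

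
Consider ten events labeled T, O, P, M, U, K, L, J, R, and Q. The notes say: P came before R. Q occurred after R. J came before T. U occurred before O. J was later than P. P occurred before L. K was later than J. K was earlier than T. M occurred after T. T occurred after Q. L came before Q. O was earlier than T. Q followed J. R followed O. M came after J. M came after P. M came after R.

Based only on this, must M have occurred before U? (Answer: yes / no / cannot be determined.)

Tracing the constraints gives U → O → T → M, so U must come before M.
That means M cannot be before U.

no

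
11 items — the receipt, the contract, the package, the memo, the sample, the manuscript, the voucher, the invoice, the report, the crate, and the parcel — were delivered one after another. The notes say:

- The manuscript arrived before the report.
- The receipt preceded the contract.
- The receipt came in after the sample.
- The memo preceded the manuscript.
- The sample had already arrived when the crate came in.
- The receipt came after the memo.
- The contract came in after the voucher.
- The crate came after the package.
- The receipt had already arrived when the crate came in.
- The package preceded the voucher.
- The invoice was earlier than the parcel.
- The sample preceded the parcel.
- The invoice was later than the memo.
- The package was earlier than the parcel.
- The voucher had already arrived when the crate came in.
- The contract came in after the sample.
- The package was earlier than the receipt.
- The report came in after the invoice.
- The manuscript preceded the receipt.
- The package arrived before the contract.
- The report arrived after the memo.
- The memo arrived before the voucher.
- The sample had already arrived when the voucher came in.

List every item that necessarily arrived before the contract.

Directly stated before the contract: the package, the receipt, the sample, and the voucher.
The manuscript reaches the contract via the manuscript → the receipt → the contract.
The memo reaches the contract via the memo → the receipt → the contract.
No chain forces the crate (or any of the others) ahead of the contract.

the manuscript, the memo, the package, the receipt, the sample, the voucher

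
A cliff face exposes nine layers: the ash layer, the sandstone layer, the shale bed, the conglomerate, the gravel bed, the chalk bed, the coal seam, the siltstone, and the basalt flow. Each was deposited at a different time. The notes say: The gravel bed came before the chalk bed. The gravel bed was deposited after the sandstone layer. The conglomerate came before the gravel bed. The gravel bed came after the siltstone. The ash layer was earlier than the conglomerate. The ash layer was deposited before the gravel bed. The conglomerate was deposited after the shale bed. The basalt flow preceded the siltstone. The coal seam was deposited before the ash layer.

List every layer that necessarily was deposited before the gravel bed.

the ash layer, the basalt flow, the coal seam, the conglomerate, the sandstone layer, the shale bed, the siltstone

Directly stated before the gravel bed: the ash layer, the conglomerate, the sandstone layer, and the siltstone.
The basalt flow reaches the gravel bed via the basalt flow → the siltstone → the gravel bed.
The coal seam reaches the gravel bed via the coal seam → the ash layer → the gravel bed.
The shale bed reaches the gravel bed via the shale bed → the conglomerate → the gravel bed.
No chain forces the chalk bed ahead of the gravel bed.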